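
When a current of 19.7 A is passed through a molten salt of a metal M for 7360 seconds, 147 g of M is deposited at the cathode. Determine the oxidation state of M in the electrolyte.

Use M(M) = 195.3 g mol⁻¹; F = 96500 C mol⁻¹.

Q = I·t = 19.70 A × 7360.0 s = 145000 C, so n(e⁻) = 145000/96500 = 1.503 mol.
n(M) deposited = 147 / 195.3 = 0.7527 mol.
Electrons per atom = n(e⁻)/n(M) = 1.503 / 0.7527 = 2.00 ≈ 2, so the ion is M²⁺.

+2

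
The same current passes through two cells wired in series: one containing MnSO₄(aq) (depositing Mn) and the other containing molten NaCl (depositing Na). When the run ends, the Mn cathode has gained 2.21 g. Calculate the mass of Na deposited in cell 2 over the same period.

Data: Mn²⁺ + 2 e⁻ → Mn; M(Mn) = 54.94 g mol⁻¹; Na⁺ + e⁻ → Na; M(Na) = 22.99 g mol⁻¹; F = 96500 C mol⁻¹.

1.85 g

n(Mn) = 2.21 / 54.94 = 0.04023 mol.
Since Mn²⁺ + 2 e⁻ → Mn, n(e⁻) passed = 2 × 0.04023 = 0.08045 mol.
Cells in series carry the same charge, so the same 0.08045 mol of electrons passes through cell 2.
Na⁺ + e⁻ → Na, so n(Na) = 0.08045 / 1 = 0.08045 mol.
m(Na) = 0.08045 × 22.99 = 1.85 g.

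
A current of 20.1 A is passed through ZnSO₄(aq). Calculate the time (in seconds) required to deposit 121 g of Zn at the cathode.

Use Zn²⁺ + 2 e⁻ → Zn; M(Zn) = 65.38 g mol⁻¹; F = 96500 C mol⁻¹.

17800 s

n(Zn) = m/M = 121 / 65.38 = 1.851 mol.
Each Zn atom requires 2 electrons, so n(e⁻) = 2 × 1.851 = 3.701 mol.
Q = n(e⁻)·F = 3.701 × 96500 = 357200 C.
t = Q/I = 357200 / 20.10 A = 17770 s.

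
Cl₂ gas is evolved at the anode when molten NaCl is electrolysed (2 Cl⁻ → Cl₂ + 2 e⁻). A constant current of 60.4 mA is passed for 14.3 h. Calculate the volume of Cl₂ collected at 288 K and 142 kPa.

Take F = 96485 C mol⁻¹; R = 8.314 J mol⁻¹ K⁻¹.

Q = I·t = 0.06040 A × 51480 s = 3109 C.
n(e⁻) = Q/F = 3109 / 96485 = 0.03223 mol.
2 electrons are transferred per Cl₂ molecule, so n(Cl₂) = 0.03223 / 2 = 0.01611 mol.
V = nRT/P = (0.01611 × 8.314 × 288) / (142 × 10³ Pa) = 2.72 × 10⁻⁴ m³ = 0.272 L.

0.272 L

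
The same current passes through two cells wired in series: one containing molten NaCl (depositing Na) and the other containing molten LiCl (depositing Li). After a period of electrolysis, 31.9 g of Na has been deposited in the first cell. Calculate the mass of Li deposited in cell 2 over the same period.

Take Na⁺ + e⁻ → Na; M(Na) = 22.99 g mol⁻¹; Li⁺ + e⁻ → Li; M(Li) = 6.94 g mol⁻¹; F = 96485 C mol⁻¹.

9.63 g

n(Na) = 31.9 / 22.99 = 1.388 mol.
Since Na⁺ + e⁻ → Na, n(e⁻) passed = 1 × 1.388 = 1.388 mol.
Cells in series carry the same charge, so the same 1.388 mol of electrons passes through cell 2.
Li⁺ + e⁻ → Li, so n(Li) = 1.388 / 1 = 1.388 mol.
m(Li) = 1.388 × 6.94 = 9.63 g.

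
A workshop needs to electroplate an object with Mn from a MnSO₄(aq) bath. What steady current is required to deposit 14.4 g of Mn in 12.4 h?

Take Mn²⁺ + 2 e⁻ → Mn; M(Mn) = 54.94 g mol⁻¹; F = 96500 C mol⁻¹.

1.13 A

n(Mn) = 14.4 / 54.94 = 0.2621 mol.
n(e⁻) = 2 × 0.2621 = 0.5242 mol.
Q = n(e⁻)·F = 0.5242 × 96500 = 50590 C.
I = Q/t = 50590 / 44640 s = 1.13 A.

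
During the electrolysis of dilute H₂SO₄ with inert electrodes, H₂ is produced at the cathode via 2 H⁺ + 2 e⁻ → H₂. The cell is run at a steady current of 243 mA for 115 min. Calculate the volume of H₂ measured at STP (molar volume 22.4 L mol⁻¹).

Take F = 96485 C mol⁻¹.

Q = I·t = 0.2430 A × 6900.0 s = 1677 C.
n(e⁻) = Q/F = 1677 / 96485 = 0.01738 mol.
2 electrons are transferred per H₂ molecule, so n(H₂) = 0.01738 / 2 = 0.008689 mol.
V = n × V_m = 0.008689 × 22.4 = 0.195 L.

0.195 L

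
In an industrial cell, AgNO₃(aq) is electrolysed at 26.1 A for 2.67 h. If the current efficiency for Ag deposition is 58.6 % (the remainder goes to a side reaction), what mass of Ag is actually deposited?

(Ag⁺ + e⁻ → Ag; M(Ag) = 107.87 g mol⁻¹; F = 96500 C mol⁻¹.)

Q = I·t = 26.10 × 9612.0 = 250900 C.
n(e⁻) = 250900/96500 = 2.600 mol; theoretically n(Ag) = 2.600/1 = 2.600 mol, m_theo = 280.4 g.
At 58.6 % efficiency, m_actual = 0.586 × 280.4 = 164 g.

164 g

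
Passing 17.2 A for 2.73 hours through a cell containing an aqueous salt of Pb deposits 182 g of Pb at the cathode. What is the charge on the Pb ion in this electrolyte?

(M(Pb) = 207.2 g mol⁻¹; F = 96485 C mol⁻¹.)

Q = I·t = 17.20 A × 9828.0 s = 169000 C, so n(e⁻) = 169000/96485 = 1.752 mol.
n(Pb) deposited = 182 / 207.2 = 0.8784 mol.
Electrons per atom = n(e⁻)/n(Pb) = 1.752 / 0.8784 = 1.99 ≈ 2, so the ion is Pb²⁺.

+2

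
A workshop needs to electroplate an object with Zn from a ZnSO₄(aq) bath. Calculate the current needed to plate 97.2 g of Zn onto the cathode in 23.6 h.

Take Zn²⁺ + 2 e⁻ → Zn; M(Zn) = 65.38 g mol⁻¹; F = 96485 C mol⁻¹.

n(Zn) = 97.2 / 65.38 = 1.487 mol.
n(e⁻) = 2 × 1.487 = 2.973 mol.
Q = n(e⁻)·F = 2.973 × 96485 = 286900 C.
I = Q/t = 286900 / 84960 s = 3.38 A.

3.38 A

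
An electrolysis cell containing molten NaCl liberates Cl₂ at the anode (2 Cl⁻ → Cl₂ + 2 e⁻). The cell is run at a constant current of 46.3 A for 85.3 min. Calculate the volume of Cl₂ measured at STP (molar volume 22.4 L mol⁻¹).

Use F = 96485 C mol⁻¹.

27.5 L

Q = I·t = 46.30 A × 5118.0 s = 237000 C.
n(e⁻) = Q/F = 237000 / 96485 = 2.456 mol.
2 electrons are transferred per Cl₂ molecule, so n(Cl₂) = 2.456 / 2 = 1.228 mol.
V = n × V_m = 1.228 × 22.4 = 27.5 L.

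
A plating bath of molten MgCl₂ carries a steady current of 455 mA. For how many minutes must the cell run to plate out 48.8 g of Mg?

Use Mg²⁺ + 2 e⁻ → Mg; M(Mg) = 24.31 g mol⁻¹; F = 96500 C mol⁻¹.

14200 min

n(Mg) = m/M = 48.8 / 24.31 = 2.007 mol.
Each Mg atom requires 2 electrons, so n(e⁻) = 2 × 2.007 = 4.015 mol.
Q = n(e⁻)·F = 4.015 × 96500 = 387400 C.
t = Q/I = 387400 / 0.4550 A = 851500 s = 14200 min.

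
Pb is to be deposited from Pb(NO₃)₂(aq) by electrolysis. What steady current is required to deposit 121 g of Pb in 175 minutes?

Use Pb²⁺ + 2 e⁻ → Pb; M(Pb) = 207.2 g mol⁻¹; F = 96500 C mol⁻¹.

10.7 A

n(Pb) = 121 / 207.2 = 0.5840 mol.
n(e⁻) = 2 × 0.5840 = 1.168 mol.
Q = n(e⁻)·F = 1.168 × 96500 = 112700 C.
I = Q/t = 112700 / 10500 s = 10.7 A.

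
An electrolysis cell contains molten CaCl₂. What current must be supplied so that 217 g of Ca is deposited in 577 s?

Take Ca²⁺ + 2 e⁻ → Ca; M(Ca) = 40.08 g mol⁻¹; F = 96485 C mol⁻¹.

1810 A

n(Ca) = 217 / 40.08 = 5.414 mol.
n(e⁻) = 2 × 5.414 = 10.83 mol.
Q = n(e⁻)·F = 10.83 × 96485 = 1045000 C.
I = Q/t = 1045000 / 577.00 s = 1810 A.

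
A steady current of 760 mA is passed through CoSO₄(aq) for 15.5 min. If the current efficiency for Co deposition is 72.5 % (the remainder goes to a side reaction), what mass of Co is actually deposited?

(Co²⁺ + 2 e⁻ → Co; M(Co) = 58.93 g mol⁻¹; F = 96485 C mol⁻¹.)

0.156 g

Q = I·t = 0.7600 × 930.00 = 706.8 C.
n(e⁻) = 706.8/96485 = 0.007325 mol; theoretically n(Co) = 0.007325/2 = 0.003663 mol, m_theo = 0.2158 g.
At 72.5 % efficiency, m_actual = 0.725 × 0.2158 = 0.156 g.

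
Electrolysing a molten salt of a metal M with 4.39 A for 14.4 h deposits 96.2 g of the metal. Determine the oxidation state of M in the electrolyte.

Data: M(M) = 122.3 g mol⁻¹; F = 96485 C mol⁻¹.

Q = I·t = 4.390 A × 51840 s = 227600 C, so n(e⁻) = 227600/96485 = 2.359 mol.
n(M) deposited = 96.2 / 122.3 = 0.7866 mol.
Electrons per atom = n(e⁻)/n(M) = 2.359 / 0.7866 = 3.00 ≈ 3, so the ion is M³⁺.

+3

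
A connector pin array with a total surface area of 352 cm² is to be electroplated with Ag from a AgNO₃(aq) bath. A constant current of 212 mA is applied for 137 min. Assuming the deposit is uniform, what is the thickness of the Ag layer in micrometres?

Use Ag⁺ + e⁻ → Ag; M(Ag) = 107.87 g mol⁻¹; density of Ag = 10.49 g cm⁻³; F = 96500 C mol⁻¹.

5.28 μm

Q = I·t = 0.2120 × 8220.0 = 1743 C; n(e⁻) = 0.01806 mol.
n(Ag) = n(e⁻)/1 = 0.01806 mol, so m = 0.01806 × 107.87 = 1.948 g.
Volume = m/ρ = 1.948 / 10.49 = 0.1857 cm³.
Thickness = V/A = 0.1857 / 352 = 5.28 × 10⁻⁴ cm = 5.28 μm.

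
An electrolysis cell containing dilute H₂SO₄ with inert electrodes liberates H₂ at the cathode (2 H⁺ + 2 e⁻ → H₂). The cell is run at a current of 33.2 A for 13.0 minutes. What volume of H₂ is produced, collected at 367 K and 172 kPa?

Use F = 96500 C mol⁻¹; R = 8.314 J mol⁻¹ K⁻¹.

2.38 L

Q = I·t = 33.20 A × 780.00 s = 25900 C.
n(e⁻) = Q/F = 25900 / 96500 = 0.2684 mol.
2 electrons are transferred per H₂ molecule, so n(H₂) = 0.2684 / 2 = 0.1342 mol.
V = nRT/P = (0.1342 × 8.314 × 367) / (172 × 10³ Pa) = 0.00238 m³ = 2.38 L.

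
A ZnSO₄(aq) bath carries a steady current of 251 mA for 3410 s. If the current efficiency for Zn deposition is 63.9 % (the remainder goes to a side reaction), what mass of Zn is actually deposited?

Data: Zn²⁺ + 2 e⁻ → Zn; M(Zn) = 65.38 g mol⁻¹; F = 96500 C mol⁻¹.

0.185 g

Q = I·t = 0.2510 × 3410.0 = 855.9 C.
n(e⁻) = 855.9/96500 = 0.008870 mol; theoretically n(Zn) = 0.008870/2 = 0.004435 mol, m_theo = 0.2899 g.
At 63.9 % efficiency, m_actual = 0.639 × 0.2899 = 0.185 g.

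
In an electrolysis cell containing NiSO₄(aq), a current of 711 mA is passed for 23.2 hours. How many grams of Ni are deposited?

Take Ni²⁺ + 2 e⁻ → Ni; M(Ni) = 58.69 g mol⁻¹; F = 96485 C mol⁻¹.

18.1 g

Q = I·t = 0.7110 A × 83520 s = 59380 C.
n(e⁻) = Q/F = 59380 / 96485 = 0.6155 mol.
Ni²⁺ + 2 e⁻ → Ni, so n(Ni) = n(e⁻)/2 = 0.3077 mol.
m = n·M = 0.3077 × 58.69 = 18.1 g.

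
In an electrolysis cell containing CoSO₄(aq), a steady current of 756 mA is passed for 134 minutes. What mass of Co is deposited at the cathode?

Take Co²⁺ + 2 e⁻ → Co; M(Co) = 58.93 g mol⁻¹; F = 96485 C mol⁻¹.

Q = I·t = 0.7560 A × 8040.0 s = 6078 C.
n(e⁻) = Q/F = 6078 / 96485 = 0.06300 mol.
Co²⁺ + 2 e⁻ → Co, so n(Co) = n(e⁻)/2 = 0.03150 mol.
m = n·M = 0.03150 × 58.93 = 1.86 g.

1.86 g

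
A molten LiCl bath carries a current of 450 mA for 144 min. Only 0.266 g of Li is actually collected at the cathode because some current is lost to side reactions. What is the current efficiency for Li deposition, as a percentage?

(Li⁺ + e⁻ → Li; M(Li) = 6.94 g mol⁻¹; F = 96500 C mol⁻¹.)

95.1 %

Q = I·t = 0.4500 × 8640.0 = 3888 C; n(e⁻) = 3888/96500 = 0.04029 mol.
Theoretical n(Li) = n(e⁻)/1 = 0.04029 mol, i.e. m_theo = 0.04029 × 6.94 = 0.2796 g.
Efficiency = m_actual / m_theo = 0.266 / 0.2796 = 95.1 %.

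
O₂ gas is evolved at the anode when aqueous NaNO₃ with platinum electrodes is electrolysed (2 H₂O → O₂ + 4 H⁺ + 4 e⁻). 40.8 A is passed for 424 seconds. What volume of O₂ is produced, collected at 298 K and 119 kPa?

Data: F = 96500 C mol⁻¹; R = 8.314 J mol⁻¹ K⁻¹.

0.933 L

Q = I·t = 40.80 A × 424.00 s = 17300 C.
n(e⁻) = Q/F = 17300 / 96500 = 0.1793 mol.
4 electrons are transferred per O₂ molecule, so n(O₂) = 0.1793 / 4 = 0.04482 mol.
V = nRT/P = (0.04482 × 8.314 × 298) / (119 × 10³ Pa) = 9.33 × 10⁻⁴ m³ = 0.933 L.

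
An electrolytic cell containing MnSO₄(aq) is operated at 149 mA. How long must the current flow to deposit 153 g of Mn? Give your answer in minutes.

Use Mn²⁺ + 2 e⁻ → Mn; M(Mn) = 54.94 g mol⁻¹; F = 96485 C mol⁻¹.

n(Mn) = m/M = 153 / 54.94 = 2.785 mol.
Each Mn atom requires 2 electrons, so n(e⁻) = 2 × 2.785 = 5.570 mol.
Q = n(e⁻)·F = 5.570 × 96485 = 537400 C.
t = Q/I = 537400 / 0.1490 A = 3607000 s = 60100 min.

60100 min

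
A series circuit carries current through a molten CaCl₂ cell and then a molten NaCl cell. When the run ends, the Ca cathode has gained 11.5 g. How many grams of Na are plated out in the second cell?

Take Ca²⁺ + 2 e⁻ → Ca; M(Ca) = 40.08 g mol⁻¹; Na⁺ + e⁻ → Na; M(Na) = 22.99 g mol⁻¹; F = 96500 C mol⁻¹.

n(Ca) = 11.5 / 40.08 = 0.2869 mol.
Since Ca²⁺ + 2 e⁻ → Ca, n(e⁻) passed = 2 × 0.2869 = 0.5739 mol.
Cells in series carry the same charge, so the same 0.5739 mol of electrons passes through cell 2.
Na⁺ + e⁻ → Na, so n(Na) = 0.5739 / 1 = 0.5739 mol.
m(Na) = 0.5739 × 22.99 = 13.2 g.

13.2 g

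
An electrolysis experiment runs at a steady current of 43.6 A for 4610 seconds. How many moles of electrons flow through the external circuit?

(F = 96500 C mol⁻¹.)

2.08 mol

Q = I·t = 43.60 A × 4610.0 s = 201000 C.
n(e⁻) = Q/F = 201000 / 96500 = 2.08 mol.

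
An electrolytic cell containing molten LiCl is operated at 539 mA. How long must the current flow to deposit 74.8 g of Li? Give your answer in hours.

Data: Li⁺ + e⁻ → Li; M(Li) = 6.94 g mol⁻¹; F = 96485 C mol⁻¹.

n(Li) = m/M = 74.8 / 6.94 = 10.78 mol.
Each Li atom requires 1 electron, so n(e⁻) = 1 × 10.78 = 10.78 mol.
Q = n(e⁻)·F = 10.78 × 96485 = 1040000 C.
t = Q/I = 1040000 / 0.5390 A = 1929000 s = 536 h.

536 h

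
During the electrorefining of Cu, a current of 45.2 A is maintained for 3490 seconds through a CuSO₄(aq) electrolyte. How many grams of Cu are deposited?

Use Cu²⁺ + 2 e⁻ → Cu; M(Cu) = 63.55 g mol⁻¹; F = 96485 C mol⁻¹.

52.0 g

Q = I·t = 45.20 A × 3490.0 s = 157700 C.
n(e⁻) = Q/F = 157700 / 96485 = 1.635 mol.
Cu²⁺ + 2 e⁻ → Cu, so n(Cu) = n(e⁻)/2 = 0.8175 mol.
m = n·M = 0.8175 × 63.55 = 52.0 g.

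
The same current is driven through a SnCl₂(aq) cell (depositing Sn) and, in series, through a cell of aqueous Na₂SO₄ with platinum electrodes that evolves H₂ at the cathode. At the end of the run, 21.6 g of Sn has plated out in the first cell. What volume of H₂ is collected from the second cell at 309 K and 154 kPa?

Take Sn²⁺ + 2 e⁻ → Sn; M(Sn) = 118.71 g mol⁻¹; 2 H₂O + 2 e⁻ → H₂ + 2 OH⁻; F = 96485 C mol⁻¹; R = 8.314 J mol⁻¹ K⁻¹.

3.04 L

n(Sn) = 21.6 / 118.71 = 0.1820 mol, so n(e⁻) = 2 × 0.1820 = 0.3639 mol.
The cells are in series, so the same 0.3639 mol of electrons passes through the second cell.
2 H₂O + 2 e⁻ → H₂ + 2 OH⁻ — 2 mol e⁻ per mol H₂, so n(H₂) = 0.3639/2 = 0.1820 mol.
V = nRT/P = (0.1820 × 8.314 × 309) / (154 × 10³) = 0.00304 m³ = 3.04 L.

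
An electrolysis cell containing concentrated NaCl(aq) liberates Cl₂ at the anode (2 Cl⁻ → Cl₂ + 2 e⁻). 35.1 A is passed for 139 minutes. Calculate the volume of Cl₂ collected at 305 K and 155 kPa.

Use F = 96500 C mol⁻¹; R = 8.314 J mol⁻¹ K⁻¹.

24.8 L

Q = I·t = 35.10 A × 8340.0 s = 292700 C.
n(e⁻) = Q/F = 292700 / 96500 = 3.034 mol.
2 electrons are transferred per Cl₂ molecule, so n(Cl₂) = 3.034 / 2 = 1.517 mol.
V = nRT/P = (1.517 × 8.314 × 305) / (155 × 10³ Pa) = 0.0248 m³ = 24.8 L.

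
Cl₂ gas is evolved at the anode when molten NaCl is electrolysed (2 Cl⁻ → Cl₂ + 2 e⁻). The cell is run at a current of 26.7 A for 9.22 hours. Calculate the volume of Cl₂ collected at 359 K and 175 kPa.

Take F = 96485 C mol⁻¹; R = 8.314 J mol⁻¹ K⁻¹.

Q = I·t = 26.70 A × 33192 s = 886200 C.
n(e⁻) = Q/F = 886200 / 96485 = 9.185 mol.
2 electrons are transferred per Cl₂ molecule, so n(Cl₂) = 9.185 / 2 = 4.593 mol.
V = nRT/P = (4.593 × 8.314 × 359) / (175 × 10³ Pa) = 0.0783 m³ = 78.3 L.

78.3 L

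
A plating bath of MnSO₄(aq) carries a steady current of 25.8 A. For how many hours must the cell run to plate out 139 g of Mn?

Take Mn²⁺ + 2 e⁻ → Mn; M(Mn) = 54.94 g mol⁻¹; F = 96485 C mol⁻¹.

n(Mn) = m/M = 139 / 54.94 = 2.530 mol.
Each Mn atom requires 2 electrons, so n(e⁻) = 2 × 2.530 = 5.060 mol.
Q = n(e⁻)·F = 5.060 × 96485 = 488200 C.
t = Q/I = 488200 / 25.80 A = 18920 s = 5.26 h.

5.26 h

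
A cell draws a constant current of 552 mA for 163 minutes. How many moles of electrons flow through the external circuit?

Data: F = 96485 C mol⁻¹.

Q = I·t = 0.5520 A × 9780.0 s = 5399 C.
n(e⁻) = Q/F = 5399 / 96485 = 0.0560 mol.

0.0560 mol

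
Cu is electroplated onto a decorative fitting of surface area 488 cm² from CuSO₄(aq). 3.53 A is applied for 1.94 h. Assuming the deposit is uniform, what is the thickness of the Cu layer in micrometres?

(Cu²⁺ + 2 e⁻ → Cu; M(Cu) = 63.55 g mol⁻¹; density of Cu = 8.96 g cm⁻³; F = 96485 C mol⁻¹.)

Q = I·t = 3.530 × 6984.0 = 24650 C; n(e⁻) = 0.2555 mol.
n(Cu) = n(e⁻)/2 = 0.1278 mol, so m = 0.1278 × 63.55 = 8.119 g.
Volume = m/ρ = 8.119 / 8.96 = 0.9061 cm³.
Thickness = V/A = 0.9061 / 488 = 0.00186 cm = 18.6 μm.

18.6 μm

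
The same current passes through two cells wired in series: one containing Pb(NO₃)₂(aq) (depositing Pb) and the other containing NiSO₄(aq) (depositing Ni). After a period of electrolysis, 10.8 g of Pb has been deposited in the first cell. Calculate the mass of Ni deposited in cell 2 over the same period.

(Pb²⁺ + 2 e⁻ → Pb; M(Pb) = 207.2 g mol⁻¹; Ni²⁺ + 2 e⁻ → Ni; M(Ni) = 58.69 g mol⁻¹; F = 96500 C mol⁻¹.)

3.06 g

n(Pb) = 10.8 / 207.2 = 0.05212 mol.
Since Pb²⁺ + 2 e⁻ → Pb, n(e⁻) passed = 2 × 0.05212 = 0.1042 mol.
Cells in series carry the same charge, so the same 0.1042 mol of electrons passes through cell 2.
Ni²⁺ + 2 e⁻ → Ni, so n(Ni) = 0.1042 / 2 = 0.05212 mol.
m(Ni) = 0.05212 × 58.69 = 3.06 g.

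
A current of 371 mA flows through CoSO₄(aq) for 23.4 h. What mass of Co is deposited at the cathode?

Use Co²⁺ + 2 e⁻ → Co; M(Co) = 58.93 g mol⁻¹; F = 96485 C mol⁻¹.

Q = I·t = 0.3710 A × 84240 s = 31250 C.
n(e⁻) = Q/F = 31250 / 96485 = 0.3239 mol.
Co²⁺ + 2 e⁻ → Co, so n(Co) = n(e⁻)/2 = 0.1620 mol.
m = n·M = 0.1620 × 58.93 = 9.54 g.

9.54 g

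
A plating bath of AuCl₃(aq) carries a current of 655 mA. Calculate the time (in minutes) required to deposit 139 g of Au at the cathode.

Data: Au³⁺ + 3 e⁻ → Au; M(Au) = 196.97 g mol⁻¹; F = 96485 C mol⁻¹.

n(Au) = m/M = 139 / 196.97 = 0.7057 mol.
Each Au atom requires 3 electrons, so n(e⁻) = 3 × 0.7057 = 2.117 mol.
Q = n(e⁻)·F = 2.117 × 96485 = 204300 C.
t = Q/I = 204300 / 0.6550 A = 311900 s = 5200 min.

5200 min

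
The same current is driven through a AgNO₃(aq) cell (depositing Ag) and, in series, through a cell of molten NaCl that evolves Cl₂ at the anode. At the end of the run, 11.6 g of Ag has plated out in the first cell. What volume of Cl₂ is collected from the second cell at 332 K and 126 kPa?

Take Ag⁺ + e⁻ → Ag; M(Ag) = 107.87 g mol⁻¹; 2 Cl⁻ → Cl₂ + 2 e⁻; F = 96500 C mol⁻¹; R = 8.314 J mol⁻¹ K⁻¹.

n(Ag) = 11.6 / 107.87 = 0.1075 mol, so n(e⁻) = 1 × 0.1075 = 0.1075 mol.
The cells are in series, so the same 0.1075 mol of electrons passes through the second cell.
2 Cl⁻ → Cl₂ + 2 e⁻ — 2 mol e⁻ per mol Cl₂, so n(Cl₂) = 0.1075/2 = 0.05377 mol.
V = nRT/P = (0.05377 × 8.314 × 332) / (126 × 10³) = 0.00118 m³ = 1.18 L.

1.18 L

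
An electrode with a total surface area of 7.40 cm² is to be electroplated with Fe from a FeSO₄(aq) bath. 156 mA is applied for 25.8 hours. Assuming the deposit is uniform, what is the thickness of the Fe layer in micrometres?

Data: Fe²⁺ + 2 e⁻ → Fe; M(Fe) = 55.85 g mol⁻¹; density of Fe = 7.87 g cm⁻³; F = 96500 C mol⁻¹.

Q = I·t = 0.1560 × 92880 = 14490 C; n(e⁻) = 0.1501 mol.
n(Fe) = n(e⁻)/2 = 0.07507 mol, so m = 0.07507 × 55.85 = 4.193 g.
Volume = m/ρ = 4.193 / 7.87 = 0.5328 cm³.
Thickness = V/A = 0.5328 / 7.40 = 0.0720 cm = 720 μm.

720 μm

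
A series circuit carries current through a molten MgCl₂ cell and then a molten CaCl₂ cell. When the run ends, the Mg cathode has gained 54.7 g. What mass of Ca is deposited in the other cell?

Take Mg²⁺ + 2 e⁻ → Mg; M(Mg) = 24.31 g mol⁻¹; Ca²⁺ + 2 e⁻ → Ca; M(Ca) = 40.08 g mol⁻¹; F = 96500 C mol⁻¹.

90.2 g

n(Mg) = 54.7 / 24.31 = 2.250 mol.
Since Mg²⁺ + 2 e⁻ → Mg, n(e⁻) passed = 2 × 2.250 = 4.500 mol.
Cells in series carry the same charge, so the same 4.500 mol of electrons passes through cell 2.
Ca²⁺ + 2 e⁻ → Ca, so n(Ca) = 4.500 / 2 = 2.250 mol.
m(Ca) = 2.250 × 40.08 = 90.2 g.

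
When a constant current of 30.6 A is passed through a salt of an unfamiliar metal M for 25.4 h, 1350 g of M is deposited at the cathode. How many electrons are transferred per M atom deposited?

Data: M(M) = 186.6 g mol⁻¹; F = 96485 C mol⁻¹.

Q = I·t = 30.60 A × 91440 s = 2798000 C, so n(e⁻) = 2798000/96485 = 29.00 mol.
n(M) deposited = 1350 / 186.6 = 7.235 mol.
Electrons per atom = n(e⁻)/n(M) = 29.00 / 7.235 = 4.01 ≈ 4, so the ion is M⁴⁺.

4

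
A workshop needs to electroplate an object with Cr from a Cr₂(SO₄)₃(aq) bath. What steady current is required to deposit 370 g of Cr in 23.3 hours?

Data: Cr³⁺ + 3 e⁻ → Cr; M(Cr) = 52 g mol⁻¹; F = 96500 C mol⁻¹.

24.6 A

n(Cr) = 370 / 52 = 7.115 mol.
n(e⁻) = 3 × 7.115 = 21.35 mol.
Q = n(e⁻)·F = 21.35 × 96500 = 2060000 C.
I = Q/t = 2060000 / 83880 s = 24.6 A.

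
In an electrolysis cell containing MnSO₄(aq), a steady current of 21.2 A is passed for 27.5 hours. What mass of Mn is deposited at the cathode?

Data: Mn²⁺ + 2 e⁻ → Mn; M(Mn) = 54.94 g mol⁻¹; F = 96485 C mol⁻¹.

598 g

Q = I·t = 21.20 A × 99000 s = 2099000 C.
n(e⁻) = Q/F = 2099000 / 96485 = 21.75 mol.
Mn²⁺ + 2 e⁻ → Mn, so n(Mn) = n(e⁻)/2 = 10.88 mol.
m = n·M = 10.88 × 54.94 = 598 g.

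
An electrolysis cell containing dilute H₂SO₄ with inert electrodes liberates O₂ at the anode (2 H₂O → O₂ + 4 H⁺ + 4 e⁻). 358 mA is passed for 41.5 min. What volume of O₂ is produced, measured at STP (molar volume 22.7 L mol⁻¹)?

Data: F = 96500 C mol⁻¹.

0.0524 L

Q = I·t = 0.3580 A × 2490.0 s = 891.4 C.
n(e⁻) = Q/F = 891.4 / 96500 = 0.009238 mol.
4 electrons are transferred per O₂ molecule, so n(O₂) = 0.009238 / 4 = 0.002309 mol.
V = n × V_m = 0.002309 × 22.7 = 0.0524 L.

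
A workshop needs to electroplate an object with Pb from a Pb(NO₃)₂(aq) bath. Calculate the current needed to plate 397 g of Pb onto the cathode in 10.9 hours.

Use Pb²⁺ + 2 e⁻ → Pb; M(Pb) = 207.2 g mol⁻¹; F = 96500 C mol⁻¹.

n(Pb) = 397 / 207.2 = 1.916 mol.
n(e⁻) = 2 × 1.916 = 3.832 mol.
Q = n(e⁻)·F = 3.832 × 96500 = 369800 C.
I = Q/t = 369800 / 39240 s = 9.42 A.

9.42 A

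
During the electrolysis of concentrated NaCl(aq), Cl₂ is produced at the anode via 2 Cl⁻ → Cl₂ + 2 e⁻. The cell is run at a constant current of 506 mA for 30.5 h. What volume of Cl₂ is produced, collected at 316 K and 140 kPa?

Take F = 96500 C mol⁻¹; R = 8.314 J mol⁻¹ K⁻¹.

5.40 L

Q = I·t = 0.5060 A × 109800 s = 55560 C.
n(e⁻) = Q/F = 55560 / 96500 = 0.5757 mol.
2 electrons are transferred per Cl₂ molecule, so n(Cl₂) = 0.5757 / 2 = 0.2879 mol.
V = nRT/P = (0.2879 × 8.314 × 316) / (140 × 10³ Pa) = 0.00540 m³ = 5.40 L.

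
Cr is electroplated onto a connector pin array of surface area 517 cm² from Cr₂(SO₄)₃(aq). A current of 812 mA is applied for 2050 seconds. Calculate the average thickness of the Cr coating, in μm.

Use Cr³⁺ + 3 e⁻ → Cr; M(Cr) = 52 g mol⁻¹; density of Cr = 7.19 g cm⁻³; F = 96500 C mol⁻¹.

Q = I·t = 0.8120 × 2050.0 = 1665 C; n(e⁻) = 0.01725 mol.
n(Cr) = n(e⁻)/3 = 0.005750 mol, so m = 0.005750 × 52 = 0.2990 g.
Volume = m/ρ = 0.2990 / 7.19 = 0.04158 cm³.
Thickness = V/A = 0.04158 / 517 = 8.04 × 10⁻⁵ cm = 0.804 μm.

0.804 μm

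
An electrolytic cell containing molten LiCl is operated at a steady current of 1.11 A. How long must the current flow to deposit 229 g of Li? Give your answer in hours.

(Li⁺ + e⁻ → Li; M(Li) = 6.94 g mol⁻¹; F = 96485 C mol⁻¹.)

797 h

n(Li) = m/M = 229 / 6.94 = 33.00 mol.
Each Li atom requires 1 electron, so n(e⁻) = 1 × 33.00 = 33.00 mol.
Q = n(e⁻)·F = 33.00 × 96485 = 3184000 C.
t = Q/I = 3184000 / 1.110 A = 2868000 s = 797 h.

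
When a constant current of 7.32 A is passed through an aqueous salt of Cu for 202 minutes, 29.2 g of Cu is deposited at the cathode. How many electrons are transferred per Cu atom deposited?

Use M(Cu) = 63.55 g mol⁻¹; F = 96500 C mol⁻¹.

Q = I·t = 7.320 A × 12120 s = 88720 C, so n(e⁻) = 88720/96500 = 0.9194 mol.
n(Cu) deposited = 29.2 / 63.55 = 0.4595 mol.
Electrons per atom = n(e⁻)/n(Cu) = 0.9194 / 0.4595 = 2.00 ≈ 2, so the ion is Cu²⁺.

2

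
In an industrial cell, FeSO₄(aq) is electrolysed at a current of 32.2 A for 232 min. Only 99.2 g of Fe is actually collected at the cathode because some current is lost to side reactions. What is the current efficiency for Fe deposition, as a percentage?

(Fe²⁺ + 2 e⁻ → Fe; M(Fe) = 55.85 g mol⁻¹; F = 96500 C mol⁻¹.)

Q = I·t = 32.20 × 13920 = 448200 C; n(e⁻) = 448200/96500 = 4.645 mol.
Theoretical n(Fe) = n(e⁻)/2 = 2.322 mol, i.e. m_theo = 2.322 × 55.85 = 129.7 g.
Efficiency = m_actual / m_theo = 99.2 / 129.7 = 76.5 %.

76.5 %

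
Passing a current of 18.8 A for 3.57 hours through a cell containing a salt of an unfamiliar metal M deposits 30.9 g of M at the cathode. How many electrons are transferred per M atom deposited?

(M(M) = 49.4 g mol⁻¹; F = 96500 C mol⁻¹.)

Q = I·t = 18.80 A × 12852 s = 241600 C, so n(e⁻) = 241600/96500 = 2.504 mol.
n(M) deposited = 30.9 / 49.4 = 0.6255 mol.
Electrons per atom = n(e⁻)/n(M) = 2.504 / 0.6255 = 4.00 ≈ 4, so the ion is M⁴⁺.

4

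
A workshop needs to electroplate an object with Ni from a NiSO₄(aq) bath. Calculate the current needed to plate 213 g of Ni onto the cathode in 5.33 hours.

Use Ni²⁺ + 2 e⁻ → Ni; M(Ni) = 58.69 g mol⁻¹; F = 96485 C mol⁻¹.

36.5 A

n(Ni) = 213 / 58.69 = 3.629 mol.
n(e⁻) = 2 × 3.629 = 7.258 mol.
Q = n(e⁻)·F = 7.258 × 96485 = 700300 C.
I = Q/t = 700300 / 19188 s = 36.5 A.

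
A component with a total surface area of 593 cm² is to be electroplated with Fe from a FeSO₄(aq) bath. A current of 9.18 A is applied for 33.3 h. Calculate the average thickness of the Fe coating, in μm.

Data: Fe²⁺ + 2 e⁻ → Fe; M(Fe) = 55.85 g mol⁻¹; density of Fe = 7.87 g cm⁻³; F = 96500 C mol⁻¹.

Q = I·t = 9.180 × 119880 = 1100000 C; n(e⁻) = 11.40 mol.
n(Fe) = n(e⁻)/2 = 5.702 mol, so m = 5.702 × 55.85 = 318.5 g.
Volume = m/ρ = 318.5 / 7.87 = 40.47 cm³.
Thickness = V/A = 40.47 / 593 = 0.0682 cm = 682 μm.

682 μm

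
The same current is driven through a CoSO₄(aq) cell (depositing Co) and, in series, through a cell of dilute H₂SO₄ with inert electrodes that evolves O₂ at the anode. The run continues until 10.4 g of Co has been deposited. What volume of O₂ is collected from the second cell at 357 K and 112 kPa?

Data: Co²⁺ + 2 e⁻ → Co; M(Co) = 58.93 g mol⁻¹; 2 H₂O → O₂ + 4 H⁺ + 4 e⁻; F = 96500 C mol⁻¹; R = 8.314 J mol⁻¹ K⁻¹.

2.34 L

n(Co) = 10.4 / 58.93 = 0.1765 mol, so n(e⁻) = 2 × 0.1765 = 0.3530 mol.
The cells are in series, so the same 0.3530 mol of electrons passes through the second cell.
2 H₂O → O₂ + 4 H⁺ + 4 e⁻ — 4 mol e⁻ per mol O₂, so n(O₂) = 0.3530/4 = 0.08824 mol.
V = nRT/P = (0.08824 × 8.314 × 357) / (112 × 10³) = 0.00234 m³ = 2.34 L.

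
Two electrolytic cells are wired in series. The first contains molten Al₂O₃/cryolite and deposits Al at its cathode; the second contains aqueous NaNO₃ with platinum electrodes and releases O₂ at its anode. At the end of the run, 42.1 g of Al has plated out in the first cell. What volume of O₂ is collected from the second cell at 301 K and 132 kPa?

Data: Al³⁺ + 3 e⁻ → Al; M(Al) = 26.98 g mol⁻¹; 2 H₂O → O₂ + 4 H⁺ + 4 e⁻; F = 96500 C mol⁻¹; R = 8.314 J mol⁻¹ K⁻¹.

n(Al) = 42.1 / 26.98 = 1.560 mol, so n(e⁻) = 3 × 1.560 = 4.681 mol.
The cells are in series, so the same 4.681 mol of electrons passes through the second cell.
2 H₂O → O₂ + 4 H⁺ + 4 e⁻ — 4 mol e⁻ per mol O₂, so n(O₂) = 4.681/4 = 1.170 mol.
V = nRT/P = (1.170 × 8.314 × 301) / (132 × 10³) = 0.0222 m³ = 22.2 L.

22.2 L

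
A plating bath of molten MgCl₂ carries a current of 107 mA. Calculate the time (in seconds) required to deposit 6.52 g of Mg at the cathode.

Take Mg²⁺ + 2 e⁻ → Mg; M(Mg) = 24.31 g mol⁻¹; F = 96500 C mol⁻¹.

4.84 × 10⁵ s

n(Mg) = m/M = 6.52 / 24.31 = 0.2682 mol.
Each Mg atom requires 2 electrons, so n(e⁻) = 2 × 0.2682 = 0.5364 mol.
Q = n(e⁻)·F = 0.5364 × 96500 = 51760 C.
t = Q/I = 51760 / 0.1070 A = 483800 s.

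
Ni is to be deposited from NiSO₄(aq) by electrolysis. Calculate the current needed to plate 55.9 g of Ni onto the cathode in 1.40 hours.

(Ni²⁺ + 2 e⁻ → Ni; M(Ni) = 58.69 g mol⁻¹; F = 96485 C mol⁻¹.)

n(Ni) = 55.9 / 58.69 = 0.9525 mol.
n(e⁻) = 2 × 0.9525 = 1.905 mol.
Q = n(e⁻)·F = 1.905 × 96485 = 183800 C.
I = Q/t = 183800 / 5040.0 s = 36.5 A.

36.5 A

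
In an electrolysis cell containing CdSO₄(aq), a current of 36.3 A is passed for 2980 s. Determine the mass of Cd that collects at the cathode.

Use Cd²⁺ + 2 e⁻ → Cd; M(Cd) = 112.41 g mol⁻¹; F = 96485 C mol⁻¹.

Q = I·t = 36.30 A × 2980.0 s = 108200 C.
n(e⁻) = Q/F = 108200 / 96485 = 1.121 mol.
Cd²⁺ + 2 e⁻ → Cd, so n(Cd) = n(e⁻)/2 = 0.5606 mol.
m = n·M = 0.5606 × 112.41 = 63.0 g.

63.0 g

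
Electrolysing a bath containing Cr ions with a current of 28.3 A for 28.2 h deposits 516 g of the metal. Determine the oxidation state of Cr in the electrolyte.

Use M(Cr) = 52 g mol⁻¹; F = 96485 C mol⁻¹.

Q = I·t = 28.30 A × 101520 s = 2873000 C, so n(e⁻) = 2873000/96485 = 29.78 mol.
n(Cr) deposited = 516 / 52 = 9.923 mol.
Electrons per atom = n(e⁻)/n(Cr) = 29.78 / 9.923 = 3.00 ≈ 3, so the ion is Cr³⁺.

+3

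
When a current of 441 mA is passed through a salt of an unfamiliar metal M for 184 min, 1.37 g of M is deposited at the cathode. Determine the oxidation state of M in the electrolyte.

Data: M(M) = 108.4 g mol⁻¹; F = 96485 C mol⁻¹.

Q = I·t = 0.4410 A × 11040 s = 4869 C, so n(e⁻) = 4869/96485 = 0.05046 mol.
n(M) deposited = 1.37 / 108.4 = 0.01264 mol.
Electrons per atom = n(e⁻)/n(M) = 0.05046 / 0.01264 = 3.99 ≈ 4, so the ion is M⁴⁺.

+4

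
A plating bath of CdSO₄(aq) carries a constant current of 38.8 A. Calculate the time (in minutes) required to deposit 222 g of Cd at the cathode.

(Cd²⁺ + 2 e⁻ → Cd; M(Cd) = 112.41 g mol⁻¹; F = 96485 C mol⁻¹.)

164 min

n(Cd) = m/M = 222 / 112.41 = 1.975 mol.
Each Cd atom requires 2 electrons, so n(e⁻) = 2 × 1.975 = 3.950 mol.
Q = n(e⁻)·F = 3.950 × 96485 = 381100 C.
t = Q/I = 381100 / 38.80 A = 9822 s = 164 min.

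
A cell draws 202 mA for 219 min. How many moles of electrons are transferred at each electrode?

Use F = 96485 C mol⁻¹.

Q = I·t = 0.2020 A × 13140 s = 2654 C.
n(e⁻) = Q/F = 2654 / 96485 = 0.0275 mol.

0.0275 mol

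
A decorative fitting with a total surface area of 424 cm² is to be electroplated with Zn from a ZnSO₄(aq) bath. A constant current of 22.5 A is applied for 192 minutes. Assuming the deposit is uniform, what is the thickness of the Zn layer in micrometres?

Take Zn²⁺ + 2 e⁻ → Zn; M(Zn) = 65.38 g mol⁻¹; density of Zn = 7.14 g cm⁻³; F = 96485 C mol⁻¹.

Q = I·t = 22.50 × 11520 = 259200 C; n(e⁻) = 2.686 mol.
n(Zn) = n(e⁻)/2 = 1.343 mol, so m = 1.343 × 65.38 = 87.82 g.
Volume = m/ρ = 87.82 / 7.14 = 12.30 cm³.
Thickness = V/A = 12.30 / 424 = 0.0290 cm = 290 μm.

290 μm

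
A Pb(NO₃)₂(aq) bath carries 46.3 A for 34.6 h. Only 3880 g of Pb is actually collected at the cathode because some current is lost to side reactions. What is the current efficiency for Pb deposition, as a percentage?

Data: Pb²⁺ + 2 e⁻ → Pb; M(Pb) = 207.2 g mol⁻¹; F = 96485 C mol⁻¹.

62.7 %

Q = I·t = 46.30 × 124560 = 5767000 C; n(e⁻) = 5767000/96485 = 59.77 mol.
Theoretical n(Pb) = n(e⁻)/2 = 29.89 mol, i.e. m_theo = 29.89 × 207.2 = 6192 g.
Efficiency = m_actual / m_theo = 3880 / 6192 = 62.7 %.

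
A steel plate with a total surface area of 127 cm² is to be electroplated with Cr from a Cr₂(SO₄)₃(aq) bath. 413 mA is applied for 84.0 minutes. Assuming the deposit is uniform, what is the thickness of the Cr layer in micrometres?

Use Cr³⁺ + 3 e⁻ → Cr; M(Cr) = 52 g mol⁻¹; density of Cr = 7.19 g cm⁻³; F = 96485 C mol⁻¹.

4.10 μm

Q = I·t = 0.4130 × 5040.0 = 2082 C; n(e⁻) = 0.02157 mol.
n(Cr) = n(e⁻)/3 = 0.007191 mol, so m = 0.007191 × 52 = 0.3739 g.
Volume = m/ρ = 0.3739 / 7.19 = 0.05201 cm³.
Thickness = V/A = 0.05201 / 127 = 4.10 × 10⁻⁴ cm = 4.10 μm.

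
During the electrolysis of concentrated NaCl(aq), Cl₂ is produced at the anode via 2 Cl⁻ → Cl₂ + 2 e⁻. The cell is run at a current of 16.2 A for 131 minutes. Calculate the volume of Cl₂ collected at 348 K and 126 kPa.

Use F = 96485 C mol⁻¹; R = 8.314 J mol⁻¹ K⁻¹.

15.2 L

Q = I·t = 16.20 A × 7860.0 s = 127300 C.
n(e⁻) = Q/F = 127300 / 96485 = 1.320 mol.
2 electrons are transferred per Cl₂ molecule, so n(Cl₂) = 1.320 / 2 = 0.6599 mol.
V = nRT/P = (0.6599 × 8.314 × 348) / (126 × 10³ Pa) = 0.0152 m³ = 15.2 L.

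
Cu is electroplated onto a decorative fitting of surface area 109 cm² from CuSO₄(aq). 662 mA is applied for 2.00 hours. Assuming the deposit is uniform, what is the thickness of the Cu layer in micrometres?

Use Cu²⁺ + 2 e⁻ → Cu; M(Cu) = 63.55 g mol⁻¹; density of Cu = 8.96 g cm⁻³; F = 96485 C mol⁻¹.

Q = I·t = 0.6620 × 7200.0 = 4766 C; n(e⁻) = 0.04940 mol.
n(Cu) = n(e⁻)/2 = 0.02470 mol, so m = 0.02470 × 63.55 = 1.570 g.
Volume = m/ρ = 1.570 / 8.96 = 0.1752 cm³.
Thickness = V/A = 0.1752 / 109 = 0.00161 cm = 16.1 μm.

16.1 μm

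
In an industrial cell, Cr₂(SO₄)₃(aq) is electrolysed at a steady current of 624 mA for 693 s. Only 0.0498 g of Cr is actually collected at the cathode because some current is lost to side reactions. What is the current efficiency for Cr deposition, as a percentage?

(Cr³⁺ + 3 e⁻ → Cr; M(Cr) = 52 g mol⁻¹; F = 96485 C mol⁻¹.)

64.1 %

Q = I·t = 0.6240 × 693.00 = 432.4 C; n(e⁻) = 432.4/96485 = 0.004482 mol.
Theoretical n(Cr) = n(e⁻)/3 = 0.001494 mol, i.e. m_theo = 0.001494 × 52 = 0.07769 g.
Efficiency = m_actual / m_theo = 0.0498 / 0.07769 = 64.1 %.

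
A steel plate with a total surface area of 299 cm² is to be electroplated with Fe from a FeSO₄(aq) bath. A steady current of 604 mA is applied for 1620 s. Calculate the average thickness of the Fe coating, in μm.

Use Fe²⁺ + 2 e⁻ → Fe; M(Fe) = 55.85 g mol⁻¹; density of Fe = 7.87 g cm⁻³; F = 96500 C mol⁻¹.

Q = I·t = 0.6040 × 1620.0 = 978.5 C; n(e⁻) = 0.01014 mol.
n(Fe) = n(e⁻)/2 = 0.005070 mol, so m = 0.005070 × 55.85 = 0.2832 g.
Volume = m/ρ = 0.2832 / 7.87 = 0.03598 cm³.
Thickness = V/A = 0.03598 / 299 = 1.20 × 10⁻⁴ cm = 1.20 μm.

1.20 μm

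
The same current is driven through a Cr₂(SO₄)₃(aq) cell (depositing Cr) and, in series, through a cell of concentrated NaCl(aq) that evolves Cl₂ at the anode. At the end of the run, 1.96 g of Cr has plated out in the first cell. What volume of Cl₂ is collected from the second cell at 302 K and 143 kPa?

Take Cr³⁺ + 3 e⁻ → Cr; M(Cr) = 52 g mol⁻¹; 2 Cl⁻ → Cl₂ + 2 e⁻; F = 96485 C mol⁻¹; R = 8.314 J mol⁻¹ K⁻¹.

n(Cr) = 1.96 / 52 = 0.03769 mol, so n(e⁻) = 3 × 0.03769 = 0.1131 mol.
The cells are in series, so the same 0.1131 mol of electrons passes through the second cell.
2 Cl⁻ → Cl₂ + 2 e⁻ — 2 mol e⁻ per mol Cl₂, so n(Cl₂) = 0.1131/2 = 0.05654 mol.
V = nRT/P = (0.05654 × 8.314 × 302) / (143 × 10³) = 9.93 × 10⁻⁴ m³ = 0.993 L.

0.993 L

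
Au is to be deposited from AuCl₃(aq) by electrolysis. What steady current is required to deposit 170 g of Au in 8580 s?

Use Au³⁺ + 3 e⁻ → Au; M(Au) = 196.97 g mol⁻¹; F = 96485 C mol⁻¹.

29.1 A

n(Au) = 170 / 196.97 = 0.8631 mol.
n(e⁻) = 3 × 0.8631 = 2.589 mol.
Q = n(e⁻)·F = 2.589 × 96485 = 249800 C.
I = Q/t = 249800 / 8580.0 s = 29.1 A.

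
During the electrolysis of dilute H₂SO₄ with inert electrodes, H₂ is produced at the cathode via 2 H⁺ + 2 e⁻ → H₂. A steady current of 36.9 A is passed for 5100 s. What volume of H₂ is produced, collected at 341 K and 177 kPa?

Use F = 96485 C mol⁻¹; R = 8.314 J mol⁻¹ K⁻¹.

Q = I·t = 36.90 A × 5100.0 s = 188200 C.
n(e⁻) = Q/F = 188200 / 96485 = 1.950 mol.
2 electrons are transferred per H₂ molecule, so n(H₂) = 1.950 / 2 = 0.9752 mol.
V = nRT/P = (0.9752 × 8.314 × 341) / (177 × 10³ Pa) = 0.0156 m³ = 15.6 L.

15.6 L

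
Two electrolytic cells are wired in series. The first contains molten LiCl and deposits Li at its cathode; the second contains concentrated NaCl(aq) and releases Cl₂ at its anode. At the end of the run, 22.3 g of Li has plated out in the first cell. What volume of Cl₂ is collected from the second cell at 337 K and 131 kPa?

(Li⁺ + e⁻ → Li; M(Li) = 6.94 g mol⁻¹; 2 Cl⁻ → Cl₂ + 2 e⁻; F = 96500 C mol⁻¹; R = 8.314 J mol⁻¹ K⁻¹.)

n(Li) = 22.3 / 6.94 = 3.213 mol, so n(e⁻) = 1 × 3.213 = 3.213 mol.
The cells are in series, so the same 3.213 mol of electrons passes through the second cell.
2 Cl⁻ → Cl₂ + 2 e⁻ — 2 mol e⁻ per mol Cl₂, so n(Cl₂) = 3.213/2 = 1.607 mol.
V = nRT/P = (1.607 × 8.314 × 337) / (131 × 10³) = 0.0344 m³ = 34.4 L.

34.4 L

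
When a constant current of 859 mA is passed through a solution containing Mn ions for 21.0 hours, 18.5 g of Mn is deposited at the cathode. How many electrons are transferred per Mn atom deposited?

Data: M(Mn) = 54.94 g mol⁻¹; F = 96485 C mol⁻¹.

Q = I·t = 0.8590 A × 75600 s = 64940 C, so n(e⁻) = 64940/96485 = 0.6731 mol.
n(Mn) deposited = 18.5 / 54.94 = 0.3367 mol.
Electrons per atom = n(e⁻)/n(Mn) = 0.6731 / 0.3367 = 2.00 ≈ 2, so the ion is Mn²⁺.

2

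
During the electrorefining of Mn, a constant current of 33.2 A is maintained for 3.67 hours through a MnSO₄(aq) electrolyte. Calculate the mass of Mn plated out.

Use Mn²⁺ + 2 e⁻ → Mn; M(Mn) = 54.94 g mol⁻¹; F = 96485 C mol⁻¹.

Q = I·t = 33.20 A × 13212 s = 438600 C.
n(e⁻) = Q/F = 438600 / 96485 = 4.546 mol.
Mn²⁺ + 2 e⁻ → Mn, so n(Mn) = n(e⁻)/2 = 2.273 mol.
m = n·M = 2.273 × 54.94 = 125 g.

125 g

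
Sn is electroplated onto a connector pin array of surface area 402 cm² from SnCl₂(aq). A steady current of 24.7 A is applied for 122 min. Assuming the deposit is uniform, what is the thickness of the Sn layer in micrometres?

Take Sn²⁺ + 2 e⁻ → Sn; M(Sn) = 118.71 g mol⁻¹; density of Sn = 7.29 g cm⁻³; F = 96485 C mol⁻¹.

380 μm

Q = I·t = 24.70 × 7320.0 = 180800 C; n(e⁻) = 1.874 mol.
n(Sn) = n(e⁻)/2 = 0.9370 mol, so m = 0.9370 × 118.71 = 111.2 g.
Volume = m/ρ = 111.2 / 7.29 = 15.26 cm³.
Thickness = V/A = 15.26 / 402 = 0.0380 cm = 380 μm.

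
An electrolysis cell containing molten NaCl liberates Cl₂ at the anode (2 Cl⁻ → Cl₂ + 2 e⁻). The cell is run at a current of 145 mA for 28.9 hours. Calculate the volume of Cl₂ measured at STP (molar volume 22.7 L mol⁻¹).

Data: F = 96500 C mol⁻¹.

Q = I·t = 0.1450 A × 104040 s = 15090 C.
n(e⁻) = Q/F = 15090 / 96500 = 0.1563 mol.
2 electrons are transferred per Cl₂ molecule, so n(Cl₂) = 0.1563 / 2 = 0.07816 mol.
V = n × V_m = 0.07816 × 22.7 = 1.77 L.

1.77 L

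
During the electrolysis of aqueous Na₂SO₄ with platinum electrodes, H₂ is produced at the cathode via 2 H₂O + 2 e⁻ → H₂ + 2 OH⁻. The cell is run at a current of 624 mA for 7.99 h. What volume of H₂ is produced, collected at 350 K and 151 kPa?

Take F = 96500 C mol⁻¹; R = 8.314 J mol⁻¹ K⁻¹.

Q = I·t = 0.6240 A × 28764 s = 17950 C.
n(e⁻) = Q/F = 17950 / 96500 = 0.1860 mol.
2 electrons are transferred per H₂ molecule, so n(H₂) = 0.1860 / 2 = 0.09300 mol.
V = nRT/P = (0.09300 × 8.314 × 350) / (151 × 10³ Pa) = 0.00179 m³ = 1.79 L.

1.79 L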